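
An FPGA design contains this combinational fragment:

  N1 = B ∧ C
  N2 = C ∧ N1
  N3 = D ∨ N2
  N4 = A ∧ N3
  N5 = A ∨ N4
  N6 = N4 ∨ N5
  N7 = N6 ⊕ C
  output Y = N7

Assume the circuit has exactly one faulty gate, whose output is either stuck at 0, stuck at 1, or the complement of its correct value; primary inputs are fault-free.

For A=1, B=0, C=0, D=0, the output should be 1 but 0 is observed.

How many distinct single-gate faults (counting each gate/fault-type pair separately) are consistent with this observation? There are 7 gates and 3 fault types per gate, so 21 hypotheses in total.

Fault-free: N1=0, N2=0, N3=0, N4=0, N5=1, N6=1, N7=1 → 1. Observed 0.
  N1: none of the 3 fault types match ✗
  N2: none of the 3 fault types match ✗
  N3: none of the 3 fault types match ✗
  N4: none of the 3 fault types match ✗
  N5: stuck-at-0, inverted output ✓; others ✗
  N6: stuck-at-0, inverted output ✓; others ✗
  N7: stuck-at-0, inverted output ✓; others ✗
Consistent faults: {N5 stuck-at-0, N5 inverted output, N6 stuck-at-0, N6 inverted output, N7 stuck-at-0, N7 inverted output} — 6 in all.

6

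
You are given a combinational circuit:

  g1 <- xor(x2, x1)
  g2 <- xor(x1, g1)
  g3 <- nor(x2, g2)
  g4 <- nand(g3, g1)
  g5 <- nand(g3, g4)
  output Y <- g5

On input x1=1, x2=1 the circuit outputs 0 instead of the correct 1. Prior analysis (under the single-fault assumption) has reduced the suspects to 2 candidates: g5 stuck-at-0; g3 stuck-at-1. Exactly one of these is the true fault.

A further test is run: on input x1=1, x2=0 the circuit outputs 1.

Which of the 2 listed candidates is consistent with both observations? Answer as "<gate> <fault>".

g3 stuck-at-1

Evaluate each candidate on input x1=1, x2=0:
  g5 stuck-at-0: g1=1, g2=0, g3=1, g4=0, g5=0 [stuck-at-0] → 0 — eliminated
  g3 stuck-at-1: g1=1, g2=0, g3=1 [stuck-at-1], g4=0, g5=1 → 1 — matches
Only g3 stuck-at-1 reproduces the observed 1.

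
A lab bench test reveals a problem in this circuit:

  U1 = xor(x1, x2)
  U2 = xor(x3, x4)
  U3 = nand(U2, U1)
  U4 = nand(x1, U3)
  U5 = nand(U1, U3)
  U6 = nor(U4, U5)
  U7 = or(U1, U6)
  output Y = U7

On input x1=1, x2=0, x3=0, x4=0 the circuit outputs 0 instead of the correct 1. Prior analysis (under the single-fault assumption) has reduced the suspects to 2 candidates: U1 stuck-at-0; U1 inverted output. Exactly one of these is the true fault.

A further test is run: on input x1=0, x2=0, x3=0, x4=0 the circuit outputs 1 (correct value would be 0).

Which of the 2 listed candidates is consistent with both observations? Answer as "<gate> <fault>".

U1 inverted output

Evaluate each candidate on input x1=0, x2=0, x3=0, x4=0:
  U1 stuck-at-0: U1=0 [stuck-at-0], U2=0, U3=1, U4=1, U5=1, U6=0, U7=0 → 0 — eliminated
  U1 inverted output: U1=1 [inverted output], U2=0, U3=1, U4=1, U5=0, U6=0, U7=1 → 1 — matches
Only U1 inverted output reproduces the observed 1.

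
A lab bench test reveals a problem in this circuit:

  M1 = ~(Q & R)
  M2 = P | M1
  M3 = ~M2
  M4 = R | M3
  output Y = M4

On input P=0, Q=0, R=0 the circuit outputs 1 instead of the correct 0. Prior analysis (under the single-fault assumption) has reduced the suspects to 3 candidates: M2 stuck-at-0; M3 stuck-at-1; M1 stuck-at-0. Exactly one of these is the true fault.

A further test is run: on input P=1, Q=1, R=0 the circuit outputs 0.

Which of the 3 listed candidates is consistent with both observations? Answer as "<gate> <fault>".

Evaluate each candidate on input P=1, Q=1, R=0:
  M2 stuck-at-0: M1=1, M2=0 [stuck-at-0], M3=1, M4=1 → 1 — eliminated
  M3 stuck-at-1: M1=1, M2=1, M3=1 [stuck-at-1], M4=1 → 1 — eliminated
  M1 stuck-at-0: M1=0 [stuck-at-0], M2=1, M3=0, M4=0 → 0 — matches
Only M1 stuck-at-0 reproduces the observed 0.

M1 stuck-at-0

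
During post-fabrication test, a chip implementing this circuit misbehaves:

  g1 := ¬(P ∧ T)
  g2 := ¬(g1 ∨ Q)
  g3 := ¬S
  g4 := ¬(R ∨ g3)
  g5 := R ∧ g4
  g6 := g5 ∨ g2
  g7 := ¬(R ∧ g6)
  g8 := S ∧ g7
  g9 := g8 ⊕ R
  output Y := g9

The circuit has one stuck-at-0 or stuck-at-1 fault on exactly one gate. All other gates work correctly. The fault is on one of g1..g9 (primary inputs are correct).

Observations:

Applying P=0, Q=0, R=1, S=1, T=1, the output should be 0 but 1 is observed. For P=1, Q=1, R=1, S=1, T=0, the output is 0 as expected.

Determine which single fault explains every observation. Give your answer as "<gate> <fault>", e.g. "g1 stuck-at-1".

Fault-free values for test 1 (P=0, Q=0, R=1, S=1, T=1): g1=1, g2=0, g3=0, g4=0, g5=0, g6=0, g7=1, g8=1, g9=0, giving Y=0. Observed 1.
Test 1: faults giving observed 1 are {g1 stuck-at-0, g2 stuck-at-1, g4 stuck-at-1, g5 stuck-at-1, g6 stuck-at-1, g7 stuck-at-0, g8 stuck-at-0, g9 stuck-at-1}.
Test 2 (P=1, Q=1, R=1, S=1, T=0): fault-free g1=1, g2=0, g3=0, g4=0, g5=0, g6=0, g7=1, g8=1, g9=0 → 0; observed 0. Eliminates g2 stuck-at-1, g4 stuck-at-1, g5 stuck-at-1, g6 stuck-at-1, g7 stuck-at-0, g8 stuck-at-0, g9 stuck-at-1.
Only g1 stuck-at-0 is consistent with every test.

g1 stuck-at-0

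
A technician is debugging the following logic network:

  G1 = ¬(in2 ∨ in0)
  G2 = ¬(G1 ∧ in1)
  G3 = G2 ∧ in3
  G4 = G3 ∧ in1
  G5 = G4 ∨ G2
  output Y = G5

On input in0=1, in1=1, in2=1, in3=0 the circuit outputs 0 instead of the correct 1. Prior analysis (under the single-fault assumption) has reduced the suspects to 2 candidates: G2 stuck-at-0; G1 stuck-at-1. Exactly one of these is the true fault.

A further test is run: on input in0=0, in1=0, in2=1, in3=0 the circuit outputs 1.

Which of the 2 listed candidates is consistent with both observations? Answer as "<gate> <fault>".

G1 stuck-at-1

Evaluate each candidate on input in0=0, in1=0, in2=1, in3=0:
  G2 stuck-at-0: G1=0, G2=0 [stuck-at-0], G3=0, G4=0, G5=0 → 0 — eliminated
  G1 stuck-at-1: G1=1 [stuck-at-1], G2=1, G3=0, G4=0, G5=1 → 1 — matches
Only G1 stuck-at-1 reproduces the observed 1.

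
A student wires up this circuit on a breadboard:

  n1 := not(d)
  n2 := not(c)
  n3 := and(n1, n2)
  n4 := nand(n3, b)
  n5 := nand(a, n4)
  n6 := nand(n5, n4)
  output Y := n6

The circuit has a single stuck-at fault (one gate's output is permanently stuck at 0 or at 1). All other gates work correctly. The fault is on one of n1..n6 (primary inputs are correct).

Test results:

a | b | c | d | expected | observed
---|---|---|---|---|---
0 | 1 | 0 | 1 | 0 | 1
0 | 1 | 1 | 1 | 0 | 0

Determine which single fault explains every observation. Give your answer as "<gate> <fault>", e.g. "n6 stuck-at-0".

n1 stuck-at-1

Fault-free values for test 1 (a=0, b=1, c=0, d=1): n1=0, n2=1, n3=0, n4=1, n5=1, n6=0, giving Y=0. Observed 1.
Test 1: faults giving observed 1 are {n1 stuck-at-1, n3 stuck-at-1, n4 stuck-at-0, n5 stuck-at-0, n6 stuck-at-1}.
Test 2 (a=0, b=1, c=1, d=1): fault-free n1=0, n2=0, n3=0, n4=1, n5=1, n6=0 → 0; observed 0. Eliminates n3 stuck-at-1, n4 stuck-at-0, n5 stuck-at-0, n6 stuck-at-1.
Only n1 stuck-at-1 is consistent with every test.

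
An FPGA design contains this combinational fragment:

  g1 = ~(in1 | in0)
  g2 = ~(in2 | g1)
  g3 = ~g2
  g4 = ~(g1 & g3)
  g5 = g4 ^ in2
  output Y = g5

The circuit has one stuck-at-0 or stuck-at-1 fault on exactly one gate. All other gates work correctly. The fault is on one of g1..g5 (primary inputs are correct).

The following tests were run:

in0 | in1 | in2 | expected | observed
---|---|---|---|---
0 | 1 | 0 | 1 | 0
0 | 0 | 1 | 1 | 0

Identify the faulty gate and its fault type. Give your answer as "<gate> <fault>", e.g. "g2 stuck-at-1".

Fault-free values for test 1 (in0=0, in1=1, in2=0): g1=0, g2=1, g3=0, g4=1, g5=1, giving Y=1. Observed 0.
Test 1: faults giving observed 0 are {g1 stuck-at-1, g4 stuck-at-0, g5 stuck-at-0}.
Test 2 (in0=0, in1=0, in2=1): fault-free g1=1, g2=0, g3=1, g4=0, g5=1 → 1; observed 0. Eliminates g1 stuck-at-1, g4 stuck-at-0.
Only g5 stuck-at-0 is consistent with every test.

g5 stuck-at-0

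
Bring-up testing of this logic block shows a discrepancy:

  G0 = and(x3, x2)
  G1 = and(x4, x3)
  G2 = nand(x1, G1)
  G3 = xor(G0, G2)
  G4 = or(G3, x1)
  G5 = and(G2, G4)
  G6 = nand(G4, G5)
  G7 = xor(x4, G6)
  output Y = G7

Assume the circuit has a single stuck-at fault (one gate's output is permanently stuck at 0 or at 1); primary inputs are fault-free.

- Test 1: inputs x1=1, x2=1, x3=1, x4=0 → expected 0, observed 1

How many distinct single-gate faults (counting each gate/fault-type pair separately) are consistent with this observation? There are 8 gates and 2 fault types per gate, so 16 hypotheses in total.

Fault-free: G0=1, G1=0, G2=1, G3=0, G4=1, G5=1, G6=0, G7=0 → 0. Observed 1.
  G0: none of the 2 fault types match ✗
  G1: stuck-at-1 ✓; others ✗
  G2: stuck-at-0 ✓; others ✗
  G3: none of the 2 fault types match ✗
  G4: stuck-at-0 ✓; others ✗
  G5: stuck-at-0 ✓; others ✗
  G6: stuck-at-1 ✓; others ✗
  G7: stuck-at-1 ✓; others ✗
Consistent faults: {G1 stuck-at-1, G2 stuck-at-0, G4 stuck-at-0, G5 stuck-at-0, G6 stuck-at-1, G7 stuck-at-1} — 6 in all.

6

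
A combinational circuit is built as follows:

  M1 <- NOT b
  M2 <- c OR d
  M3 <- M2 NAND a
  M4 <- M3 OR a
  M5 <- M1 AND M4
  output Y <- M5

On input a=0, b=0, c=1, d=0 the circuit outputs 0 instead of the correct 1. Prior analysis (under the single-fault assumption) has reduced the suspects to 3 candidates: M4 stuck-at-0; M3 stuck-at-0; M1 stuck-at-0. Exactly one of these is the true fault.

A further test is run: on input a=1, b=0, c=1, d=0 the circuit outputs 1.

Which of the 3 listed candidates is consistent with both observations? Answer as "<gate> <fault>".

M3 stuck-at-0

Evaluate each candidate on input a=1, b=0, c=1, d=0:
  M4 stuck-at-0: M1=1, M2=1, M3=0, M4=0 [stuck-at-0], M5=0 → 0 — eliminated
  M3 stuck-at-0: M1=1, M2=1, M3=0 [stuck-at-0], M4=1, M5=1 → 1 — matches
  M1 stuck-at-0: M1=0 [stuck-at-0], M2=1, M3=0, M4=1, M5=0 → 0 — eliminated
Only M3 stuck-at-0 reproduces the observed 1.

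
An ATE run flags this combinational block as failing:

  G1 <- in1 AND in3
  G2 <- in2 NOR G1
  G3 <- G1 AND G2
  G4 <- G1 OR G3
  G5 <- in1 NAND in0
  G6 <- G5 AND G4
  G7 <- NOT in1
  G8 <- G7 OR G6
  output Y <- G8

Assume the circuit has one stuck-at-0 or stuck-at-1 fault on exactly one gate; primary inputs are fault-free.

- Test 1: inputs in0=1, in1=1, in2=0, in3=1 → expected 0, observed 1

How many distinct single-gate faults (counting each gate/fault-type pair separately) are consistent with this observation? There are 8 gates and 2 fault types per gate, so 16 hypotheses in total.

Fault-free: G1=1, G2=0, G3=0, G4=1, G5=0, G6=0, G7=0, G8=0 → 0. Observed 1.
  G1: none of the 2 fault types match ✗
  G2: none of the 2 fault types match ✗
  G3: none of the 2 fault types match ✗
  G4: none of the 2 fault types match ✗
  G5: stuck-at-1 ✓; others ✗
  G6: stuck-at-1 ✓; others ✗
  G7: stuck-at-1 ✓; others ✗
  G8: stuck-at-1 ✓; others ✗
Consistent faults: {G5 stuck-at-1, G6 stuck-at-1, G7 stuck-at-1, G8 stuck-at-1} — 4 in all.

4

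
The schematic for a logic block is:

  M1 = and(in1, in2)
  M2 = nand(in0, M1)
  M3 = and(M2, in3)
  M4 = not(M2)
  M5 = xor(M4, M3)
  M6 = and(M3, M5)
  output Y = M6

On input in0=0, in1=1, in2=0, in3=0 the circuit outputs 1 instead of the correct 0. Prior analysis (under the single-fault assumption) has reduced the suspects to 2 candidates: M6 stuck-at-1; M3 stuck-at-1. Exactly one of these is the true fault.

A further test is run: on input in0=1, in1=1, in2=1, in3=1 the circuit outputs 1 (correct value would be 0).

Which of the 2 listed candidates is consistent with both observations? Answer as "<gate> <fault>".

M6 stuck-at-1

Evaluate each candidate on input in0=1, in1=1, in2=1, in3=1:
  M6 stuck-at-1: M1=1, M2=0, M3=0, M4=1, M5=1, M6=1 [stuck-at-1] → 1 — matches
  M3 stuck-at-1: M1=1, M2=0, M3=1 [stuck-at-1], M4=1, M5=0, M6=0 → 0 — eliminated
Only M6 stuck-at-1 reproduces the observed 1.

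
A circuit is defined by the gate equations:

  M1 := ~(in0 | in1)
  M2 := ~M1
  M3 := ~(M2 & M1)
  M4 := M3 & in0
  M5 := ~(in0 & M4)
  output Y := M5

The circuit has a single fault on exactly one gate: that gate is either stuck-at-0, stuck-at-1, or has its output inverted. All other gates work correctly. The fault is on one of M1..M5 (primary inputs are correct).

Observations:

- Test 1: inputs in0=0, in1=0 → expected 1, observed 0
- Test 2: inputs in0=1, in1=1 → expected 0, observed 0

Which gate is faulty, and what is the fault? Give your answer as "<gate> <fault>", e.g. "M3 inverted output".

M5 stuck-at-0

Fault-free values for test 1 (in0=0, in1=0): M1=1, M2=0, M3=1, M4=0, M5=1, giving Y=1. Observed 0.
Test 1: faults giving observed 0 are {M5 stuck-at-0, M5 inverted output}.
Test 2 (in0=1, in1=1): fault-free M1=0, M2=1, M3=1, M4=1, M5=0 → 0; observed 0. Eliminates M5 inverted output.
Only M5 stuck-at-0 is consistent with every test.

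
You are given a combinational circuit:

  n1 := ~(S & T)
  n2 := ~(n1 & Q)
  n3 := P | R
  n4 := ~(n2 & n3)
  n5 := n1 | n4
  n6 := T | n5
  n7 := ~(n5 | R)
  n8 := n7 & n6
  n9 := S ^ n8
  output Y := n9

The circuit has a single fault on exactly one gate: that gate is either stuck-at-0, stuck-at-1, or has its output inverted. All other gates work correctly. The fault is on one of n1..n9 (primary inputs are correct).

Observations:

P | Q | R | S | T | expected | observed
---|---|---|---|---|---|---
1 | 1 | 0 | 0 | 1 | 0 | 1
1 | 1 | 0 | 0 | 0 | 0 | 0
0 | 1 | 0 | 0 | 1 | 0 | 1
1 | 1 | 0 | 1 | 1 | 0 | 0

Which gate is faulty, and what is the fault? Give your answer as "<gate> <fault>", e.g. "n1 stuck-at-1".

Fault-free values for test 1 (P=1, Q=1, R=0, S=0, T=1): n1=1, n2=0, n3=1, n4=1, n5=1, n6=1, n7=0, n8=0, n9=0, giving Y=0. Observed 1.
Test 1: faults giving observed 1 are {n1 stuck-at-0, n1 inverted output, n5 stuck-at-0, n5 inverted output, n7 stuck-at-1, n7 inverted output, n8 stuck-at-1, n8 inverted output, n9 stuck-at-1, n9 inverted output}.
Test 2 (P=1, Q=1, R=0, S=0, T=0): fault-free n1=1, n2=0, n3=1, n4=1, n5=1, n6=1, n7=0, n8=0, n9=0 → 0; observed 0. Eliminates n7 stuck-at-1, n7 inverted output, n8 stuck-at-1, n8 inverted output, n9 stuck-at-1, n9 inverted output.
Test 3 (P=0, Q=1, R=0, S=0, T=1): fault-free n1=1, n2=0, n3=0, n4=1, n5=1, n6=1, n7=0, n8=0, n9=0 → 0; observed 1. Eliminates n1 stuck-at-0, n1 inverted output.
Test 4 (P=1, Q=1, R=0, S=1, T=1): fault-free n1=0, n2=1, n3=1, n4=0, n5=0, n6=1, n7=1, n8=1, n9=0 → 0; observed 0. Eliminates n5 inverted output.
Only n5 stuck-at-0 is consistent with every test.

n5 stuck-at-0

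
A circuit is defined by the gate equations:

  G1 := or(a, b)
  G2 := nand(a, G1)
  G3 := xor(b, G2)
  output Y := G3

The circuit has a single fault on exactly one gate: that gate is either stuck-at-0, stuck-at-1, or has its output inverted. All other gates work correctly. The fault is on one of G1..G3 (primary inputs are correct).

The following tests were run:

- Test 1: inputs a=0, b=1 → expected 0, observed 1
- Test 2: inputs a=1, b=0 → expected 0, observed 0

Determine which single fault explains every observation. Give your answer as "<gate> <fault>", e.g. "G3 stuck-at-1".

G2 stuck-at-0

Fault-free values for test 1 (a=0, b=1): G1=1, G2=1, G3=0, giving Y=0. Observed 1.
Test 1: faults giving observed 1 are {G2 stuck-at-0, G2 inverted output, G3 stuck-at-1, G3 inverted output}.
Test 2 (a=1, b=0): fault-free G1=1, G2=0, G3=0 → 0; observed 0. Eliminates G2 inverted output, G3 stuck-at-1, G3 inverted output.
Only G2 stuck-at-0 is consistent with every test.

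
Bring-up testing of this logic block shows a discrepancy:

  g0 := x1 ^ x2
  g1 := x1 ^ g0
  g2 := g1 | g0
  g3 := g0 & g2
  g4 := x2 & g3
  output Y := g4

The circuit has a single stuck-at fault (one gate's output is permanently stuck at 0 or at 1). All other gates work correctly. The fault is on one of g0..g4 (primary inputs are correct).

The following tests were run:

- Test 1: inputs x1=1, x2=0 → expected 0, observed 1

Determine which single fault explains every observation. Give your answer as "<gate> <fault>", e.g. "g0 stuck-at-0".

g4 stuck-at-1

Fault-free values for test 1 (x1=1, x2=0): g0=1, g1=0, g2=1, g3=1, g4=0, giving Y=0. Observed 1.
Test 1: faults giving observed 1 are {g4 stuck-at-1}.
Only g4 stuck-at-1 is consistent with every test.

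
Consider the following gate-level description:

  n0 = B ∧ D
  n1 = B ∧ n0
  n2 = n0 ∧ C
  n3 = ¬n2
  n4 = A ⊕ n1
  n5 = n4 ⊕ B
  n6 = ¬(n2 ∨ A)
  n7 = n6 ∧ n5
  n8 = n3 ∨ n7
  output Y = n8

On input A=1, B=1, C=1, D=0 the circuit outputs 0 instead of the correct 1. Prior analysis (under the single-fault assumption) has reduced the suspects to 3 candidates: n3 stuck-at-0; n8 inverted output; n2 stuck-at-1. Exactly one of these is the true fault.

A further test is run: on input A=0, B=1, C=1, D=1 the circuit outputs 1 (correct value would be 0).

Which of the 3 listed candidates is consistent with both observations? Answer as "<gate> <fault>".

n8 inverted output

Evaluate each candidate on input A=0, B=1, C=1, D=1:
  n3 stuck-at-0: n0=1, n1=1, n2=1, n3=0 [stuck-at-0], n4=1, n5=0, n6=0, n7=0, n8=0 → 0 — eliminated
  n8 inverted output: n0=1, n1=1, n2=1, n3=0, n4=1, n5=0, n6=0, n7=0, n8=1 [inverted output] → 1 — matches
  n2 stuck-at-1: n0=1, n1=1, n2=1 [stuck-at-1], n3=0, n4=1, n5=0, n6=0, n7=0, n8=0 → 0 — eliminated
Only n8 inverted output reproduces the observed 1.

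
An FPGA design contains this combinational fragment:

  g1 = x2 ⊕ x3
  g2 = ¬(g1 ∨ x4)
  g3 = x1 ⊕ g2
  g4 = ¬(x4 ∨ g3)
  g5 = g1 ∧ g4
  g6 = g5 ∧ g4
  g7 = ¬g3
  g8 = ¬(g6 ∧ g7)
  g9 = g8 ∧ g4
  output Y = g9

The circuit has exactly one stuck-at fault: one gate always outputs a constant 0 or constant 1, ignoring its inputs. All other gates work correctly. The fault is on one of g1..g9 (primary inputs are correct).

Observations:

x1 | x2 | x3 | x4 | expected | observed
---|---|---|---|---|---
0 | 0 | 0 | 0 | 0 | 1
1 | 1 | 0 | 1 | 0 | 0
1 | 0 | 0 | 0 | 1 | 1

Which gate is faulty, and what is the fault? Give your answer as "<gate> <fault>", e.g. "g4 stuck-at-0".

g3 stuck-at-0

Fault-free values for test 1 (x1=0, x2=0, x3=0, x4=0): g1=0, g2=1, g3=1, g4=0, g5=0, g6=0, g7=0, g8=1, g9=0, giving Y=0. Observed 1.
Test 1: faults giving observed 1 are {g2 stuck-at-0, g3 stuck-at-0, g4 stuck-at-1, g9 stuck-at-1}.
Test 2 (x1=1, x2=1, x3=0, x4=1): fault-free g1=1, g2=0, g3=1, g4=0, g5=0, g6=0, g7=0, g8=1, g9=0 → 0; observed 0. Eliminates g4 stuck-at-1, g9 stuck-at-1.
Test 3 (x1=1, x2=0, x3=0, x4=0): fault-free g1=0, g2=1, g3=0, g4=1, g5=0, g6=0, g7=1, g8=1, g9=1 → 1; observed 1. Eliminates g2 stuck-at-0.
Only g3 stuck-at-0 is consistent with every test.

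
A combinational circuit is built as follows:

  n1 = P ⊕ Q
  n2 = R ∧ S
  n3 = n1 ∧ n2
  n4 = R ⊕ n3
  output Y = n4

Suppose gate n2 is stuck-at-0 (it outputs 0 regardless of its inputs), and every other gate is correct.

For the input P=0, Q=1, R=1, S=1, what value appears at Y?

Propagate with n2 forced: n1=1, n2=0 [stuck-at-0], n3=0, n4=1.
So Y = 1. (Without the fault it would be 0.)

1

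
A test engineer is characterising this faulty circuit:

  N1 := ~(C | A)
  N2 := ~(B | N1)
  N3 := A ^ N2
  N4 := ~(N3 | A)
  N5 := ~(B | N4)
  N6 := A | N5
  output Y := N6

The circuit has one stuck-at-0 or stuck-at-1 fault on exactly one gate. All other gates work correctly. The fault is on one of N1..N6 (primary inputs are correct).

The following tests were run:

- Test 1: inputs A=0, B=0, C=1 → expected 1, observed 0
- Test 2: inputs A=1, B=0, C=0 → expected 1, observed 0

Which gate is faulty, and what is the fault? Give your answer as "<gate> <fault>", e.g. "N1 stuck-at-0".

Fault-free values for test 1 (A=0, B=0, C=1): N1=0, N2=1, N3=1, N4=0, N5=1, N6=1, giving Y=1. Observed 0.
Test 1: faults giving observed 0 are {N1 stuck-at-1, N2 stuck-at-0, N3 stuck-at-0, N4 stuck-at-1, N5 stuck-at-0, N6 stuck-at-0}.
Test 2 (A=1, B=0, C=0): fault-free N1=0, N2=1, N3=0, N4=0, N5=1, N6=1 → 1; observed 0. Eliminates N1 stuck-at-1, N2 stuck-at-0, N3 stuck-at-0, N4 stuck-at-1, N5 stuck-at-0.
Only N6 stuck-at-0 is consistent with every test.

N6 stuck-at-0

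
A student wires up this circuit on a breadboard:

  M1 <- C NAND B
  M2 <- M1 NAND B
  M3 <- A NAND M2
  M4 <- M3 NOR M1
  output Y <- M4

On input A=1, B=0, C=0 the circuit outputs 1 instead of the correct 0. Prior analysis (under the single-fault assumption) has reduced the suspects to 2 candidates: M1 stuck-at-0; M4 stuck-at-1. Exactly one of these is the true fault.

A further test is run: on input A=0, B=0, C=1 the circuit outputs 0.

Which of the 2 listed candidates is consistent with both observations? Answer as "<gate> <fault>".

M1 stuck-at-0

Evaluate each candidate on input A=0, B=0, C=1:
  M1 stuck-at-0: M1=0 [stuck-at-0], M2=1, M3=1, M4=0 → 0 — matches
  M4 stuck-at-1: M1=1, M2=1, M3=1, M4=1 [stuck-at-1] → 1 — eliminated
Only M1 stuck-at-0 reproduces the observed 0.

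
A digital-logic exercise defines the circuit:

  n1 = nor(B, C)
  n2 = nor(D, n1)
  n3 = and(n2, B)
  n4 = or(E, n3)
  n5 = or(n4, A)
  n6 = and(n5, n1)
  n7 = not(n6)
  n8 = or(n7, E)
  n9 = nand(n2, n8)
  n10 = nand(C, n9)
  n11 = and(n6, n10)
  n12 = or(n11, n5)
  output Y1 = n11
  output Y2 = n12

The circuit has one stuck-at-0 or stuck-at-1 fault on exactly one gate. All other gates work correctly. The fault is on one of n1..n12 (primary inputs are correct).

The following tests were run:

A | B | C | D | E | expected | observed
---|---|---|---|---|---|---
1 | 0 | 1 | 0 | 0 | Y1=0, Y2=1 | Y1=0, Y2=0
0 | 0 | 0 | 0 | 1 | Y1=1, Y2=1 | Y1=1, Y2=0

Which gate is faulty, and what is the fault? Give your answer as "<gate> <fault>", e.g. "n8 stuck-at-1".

n12 stuck-at-0

Fault-free values for test 1 (A=1, B=0, C=1, D=0, E=0): n1=0, n2=1, n3=0, n4=0, n5=1, n6=0, n7=1, n8=1, n9=0, n10=1, n11=0, n12=1, giving Y1=0, Y2=1. Observed Y1=0, Y2=0.
Test 1: faults giving observed Y1=0, Y2=0 are {n5 stuck-at-0, n12 stuck-at-0}.
Test 2 (A=0, B=0, C=0, D=0, E=1): fault-free n1=1, n2=0, n3=0, n4=1, n5=1, n6=1, n7=0, n8=1, n9=1, n10=1, n11=1, n12=1 → Y1=1, Y2=1; observed Y1=1, Y2=0. Eliminates n5 stuck-at-0.
Only n12 stuck-at-0 is consistent with every test.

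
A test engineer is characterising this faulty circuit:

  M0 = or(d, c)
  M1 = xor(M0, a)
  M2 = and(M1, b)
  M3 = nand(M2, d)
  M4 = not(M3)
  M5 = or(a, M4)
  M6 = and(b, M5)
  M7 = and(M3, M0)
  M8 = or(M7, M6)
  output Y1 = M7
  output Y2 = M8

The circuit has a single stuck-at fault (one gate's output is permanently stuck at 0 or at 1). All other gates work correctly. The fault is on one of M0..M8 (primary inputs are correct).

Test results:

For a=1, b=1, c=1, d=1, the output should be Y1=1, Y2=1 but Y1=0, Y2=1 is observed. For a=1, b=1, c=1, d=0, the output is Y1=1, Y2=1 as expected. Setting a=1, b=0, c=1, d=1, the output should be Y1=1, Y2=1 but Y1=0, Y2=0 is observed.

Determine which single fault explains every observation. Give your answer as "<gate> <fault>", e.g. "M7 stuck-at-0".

M2 stuck-at-1

Fault-free values for test 1 (a=1, b=1, c=1, d=1): M0=1, M1=0, M2=0, M3=1, M4=0, M5=1, M6=1, M7=1, M8=1, giving Y1=1, Y2=1. Observed Y1=0, Y2=1.
Test 1: faults giving observed Y1=0, Y2=1 are {M0 stuck-at-0, M1 stuck-at-1, M2 stuck-at-1, M3 stuck-at-0, M7 stuck-at-0}.
Test 2 (a=1, b=1, c=1, d=0): fault-free M0=1, M1=0, M2=0, M3=1, M4=0, M5=1, M6=1, M7=1, M8=1 → Y1=1, Y2=1; observed Y1=1, Y2=1. Eliminates M0 stuck-at-0, M3 stuck-at-0, M7 stuck-at-0.
Test 3 (a=1, b=0, c=1, d=1): fault-free M0=1, M1=0, M2=0, M3=1, M4=0, M5=1, M6=0, M7=1, M8=1 → Y1=1, Y2=1; observed Y1=0, Y2=0. Eliminates M1 stuck-at-1.
Only M2 stuck-at-1 is consistent with every test.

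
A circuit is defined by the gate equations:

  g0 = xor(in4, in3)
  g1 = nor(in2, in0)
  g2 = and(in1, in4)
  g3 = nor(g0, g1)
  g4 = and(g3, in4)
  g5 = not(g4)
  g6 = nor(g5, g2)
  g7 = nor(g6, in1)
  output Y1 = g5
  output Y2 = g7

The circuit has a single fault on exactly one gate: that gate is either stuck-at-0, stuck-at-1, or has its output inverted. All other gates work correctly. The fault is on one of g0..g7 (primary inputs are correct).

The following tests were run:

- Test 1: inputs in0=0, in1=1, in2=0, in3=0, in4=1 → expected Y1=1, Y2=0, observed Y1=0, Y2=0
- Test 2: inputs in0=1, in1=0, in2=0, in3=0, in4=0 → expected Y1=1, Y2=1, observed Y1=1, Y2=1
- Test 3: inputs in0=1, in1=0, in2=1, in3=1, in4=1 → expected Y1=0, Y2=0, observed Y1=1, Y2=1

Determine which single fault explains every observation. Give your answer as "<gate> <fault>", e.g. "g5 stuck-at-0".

g3 inverted output

Fault-free values for test 1 (in0=0, in1=1, in2=0, in3=0, in4=1): g0=1, g1=1, g2=1, g3=0, g4=0, g5=1, g6=0, g7=0, giving Y1=1, Y2=0. Observed Y1=0, Y2=0.
Test 1: faults giving observed Y1=0, Y2=0 are {g3 stuck-at-1, g3 inverted output, g4 stuck-at-1, g4 inverted output, g5 stuck-at-0, g5 inverted output}.
Test 2 (in0=1, in1=0, in2=0, in3=0, in4=0): fault-free g0=0, g1=0, g2=0, g3=1, g4=0, g5=1, g6=0, g7=1 → Y1=1, Y2=1; observed Y1=1, Y2=1. Eliminates g4 stuck-at-1, g4 inverted output, g5 stuck-at-0, g5 inverted output.
Test 3 (in0=1, in1=0, in2=1, in3=1, in4=1): fault-free g0=0, g1=0, g2=0, g3=1, g4=1, g5=0, g6=1, g7=0 → Y1=0, Y2=0; observed Y1=1, Y2=1. Eliminates g3 stuck-at-1.
Only g3 inverted output is consistent with every test.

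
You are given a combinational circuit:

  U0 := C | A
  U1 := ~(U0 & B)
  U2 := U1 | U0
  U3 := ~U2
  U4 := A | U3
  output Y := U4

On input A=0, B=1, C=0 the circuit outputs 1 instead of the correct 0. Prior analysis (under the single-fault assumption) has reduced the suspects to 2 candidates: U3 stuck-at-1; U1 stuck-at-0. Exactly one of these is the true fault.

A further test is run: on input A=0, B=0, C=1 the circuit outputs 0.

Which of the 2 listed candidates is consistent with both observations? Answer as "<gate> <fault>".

Evaluate each candidate on input A=0, B=0, C=1:
  U3 stuck-at-1: U0=1, U1=1, U2=1, U3=1 [stuck-at-1], U4=1 → 1 — eliminated
  U1 stuck-at-0: U0=1, U1=0 [stuck-at-0], U2=1, U3=0, U4=0 → 0 — matches
Only U1 stuck-at-0 reproduces the observed 0.

U1 stuck-at-0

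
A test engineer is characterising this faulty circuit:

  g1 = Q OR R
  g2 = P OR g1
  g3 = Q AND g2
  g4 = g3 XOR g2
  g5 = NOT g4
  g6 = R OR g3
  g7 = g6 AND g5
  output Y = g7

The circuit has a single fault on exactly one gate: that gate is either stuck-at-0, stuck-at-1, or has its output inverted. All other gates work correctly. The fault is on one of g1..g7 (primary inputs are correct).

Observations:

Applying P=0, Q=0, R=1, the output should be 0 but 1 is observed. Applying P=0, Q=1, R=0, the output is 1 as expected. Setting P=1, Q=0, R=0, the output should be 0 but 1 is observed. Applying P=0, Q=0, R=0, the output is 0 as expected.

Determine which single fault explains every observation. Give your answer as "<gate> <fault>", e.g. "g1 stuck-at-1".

g3 stuck-at-1

Fault-free values for test 1 (P=0, Q=0, R=1): g1=1, g2=1, g3=0, g4=1, g5=0, g6=1, g7=0, giving Y=0. Observed 1.
Test 1: faults giving observed 1 are {g1 stuck-at-0, g1 inverted output, g2 stuck-at-0, g2 inverted output, g3 stuck-at-1, g3 inverted output, g4 stuck-at-0, g4 inverted output, g5 stuck-at-1, g5 inverted output, g7 stuck-at-1, g7 inverted output}.
Test 2 (P=0, Q=1, R=0): fault-free g1=1, g2=1, g3=1, g4=0, g5=1, g6=1, g7=1 → 1; observed 1. Eliminates g1 stuck-at-0, g1 inverted output, g2 stuck-at-0, g2 inverted output, g3 inverted output, g4 inverted output, g5 inverted output, g7 inverted output.
Test 3 (P=1, Q=0, R=0): fault-free g1=0, g2=1, g3=0, g4=1, g5=0, g6=0, g7=0 → 0; observed 1. Eliminates g4 stuck-at-0, g5 stuck-at-1.
Test 4 (P=0, Q=0, R=0): fault-free g1=0, g2=0, g3=0, g4=0, g5=1, g6=0, g7=0 → 0; observed 0. Eliminates g7 stuck-at-1.
Only g3 stuck-at-1 is consistent with every test.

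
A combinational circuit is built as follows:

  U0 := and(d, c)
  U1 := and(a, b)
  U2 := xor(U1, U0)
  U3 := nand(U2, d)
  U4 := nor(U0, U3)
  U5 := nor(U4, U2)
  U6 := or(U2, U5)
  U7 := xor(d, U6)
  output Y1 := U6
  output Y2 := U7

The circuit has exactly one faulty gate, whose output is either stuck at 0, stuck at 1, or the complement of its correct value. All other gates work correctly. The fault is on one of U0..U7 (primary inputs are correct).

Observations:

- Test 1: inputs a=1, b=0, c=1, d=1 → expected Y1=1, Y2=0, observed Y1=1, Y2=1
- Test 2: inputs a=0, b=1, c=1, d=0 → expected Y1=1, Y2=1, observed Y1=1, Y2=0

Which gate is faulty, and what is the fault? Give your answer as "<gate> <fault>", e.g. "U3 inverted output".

Fault-free values for test 1 (a=1, b=0, c=1, d=1): U0=1, U1=0, U2=1, U3=0, U4=0, U5=0, U6=1, U7=0, giving Y1=1, Y2=0. Observed Y1=1, Y2=1.
Test 1: faults giving observed Y1=1, Y2=1 are {U7 stuck-at-1, U7 inverted output}.
Test 2 (a=0, b=1, c=1, d=0): fault-free U0=0, U1=0, U2=0, U3=1, U4=0, U5=1, U6=1, U7=1 → Y1=1, Y2=1; observed Y1=1, Y2=0. Eliminates U7 stuck-at-1.
Only U7 inverted output is consistent with every test.

U7 inverted output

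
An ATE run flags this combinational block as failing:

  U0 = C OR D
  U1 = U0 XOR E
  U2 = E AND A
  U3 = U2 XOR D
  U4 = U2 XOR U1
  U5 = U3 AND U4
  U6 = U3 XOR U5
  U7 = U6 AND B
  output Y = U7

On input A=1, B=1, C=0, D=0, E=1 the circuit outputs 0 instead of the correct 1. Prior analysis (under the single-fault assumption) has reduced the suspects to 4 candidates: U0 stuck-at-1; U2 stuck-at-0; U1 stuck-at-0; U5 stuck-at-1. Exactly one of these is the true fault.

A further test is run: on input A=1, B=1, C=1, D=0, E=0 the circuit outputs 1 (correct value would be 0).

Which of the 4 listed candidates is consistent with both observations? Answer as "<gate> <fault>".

U5 stuck-at-1

Evaluate each candidate on input A=1, B=1, C=1, D=0, E=0:
  U0 stuck-at-1: U0=1 [stuck-at-1], U1=1, U2=0, U3=0, U4=1, U5=0, U6=0, U7=0 → 0 — eliminated
  U2 stuck-at-0: U0=1, U1=1, U2=0 [stuck-at-0], U3=0, U4=1, U5=0, U6=0, U7=0 → 0 — eliminated
  U1 stuck-at-0: U0=1, U1=0 [stuck-at-0], U2=0, U3=0, U4=0, U5=0, U6=0, U7=0 → 0 — eliminated
  U5 stuck-at-1: U0=1, U1=1, U2=0, U3=0, U4=1, U5=1 [stuck-at-1], U6=1, U7=1 → 1 — matches
Only U5 stuck-at-1 reproduces the observed 1.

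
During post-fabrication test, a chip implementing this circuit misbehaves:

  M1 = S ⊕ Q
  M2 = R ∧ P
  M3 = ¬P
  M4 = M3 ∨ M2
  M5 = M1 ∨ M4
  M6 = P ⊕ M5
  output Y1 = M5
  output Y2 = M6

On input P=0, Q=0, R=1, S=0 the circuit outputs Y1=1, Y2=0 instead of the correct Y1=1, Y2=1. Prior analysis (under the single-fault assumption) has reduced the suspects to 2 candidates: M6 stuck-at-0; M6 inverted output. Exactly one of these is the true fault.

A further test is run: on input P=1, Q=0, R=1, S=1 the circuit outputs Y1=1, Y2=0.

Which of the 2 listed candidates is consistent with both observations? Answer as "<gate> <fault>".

Evaluate each candidate on input P=1, Q=0, R=1, S=1:
  M6 stuck-at-0: M1=1, M2=1, M3=0, M4=1, M5=1, M6=0 [stuck-at-0] → Y1=1, Y2=0 — matches
  M6 inverted output: M1=1, M2=1, M3=0, M4=1, M5=1, M6=1 [inverted output] → Y1=1, Y2=1 — eliminated
Only M6 stuck-at-0 reproduces the observed Y1=1, Y2=0.

M6 stuck-at-0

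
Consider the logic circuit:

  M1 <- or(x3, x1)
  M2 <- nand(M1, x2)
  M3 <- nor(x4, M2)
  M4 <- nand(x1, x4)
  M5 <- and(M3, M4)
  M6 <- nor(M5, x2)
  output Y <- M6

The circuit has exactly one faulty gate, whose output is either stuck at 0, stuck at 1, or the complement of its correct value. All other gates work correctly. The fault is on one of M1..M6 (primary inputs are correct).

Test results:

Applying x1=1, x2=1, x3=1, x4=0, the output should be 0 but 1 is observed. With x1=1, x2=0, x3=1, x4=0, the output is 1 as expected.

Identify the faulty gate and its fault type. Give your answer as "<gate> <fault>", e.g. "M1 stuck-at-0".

Fault-free values for test 1 (x1=1, x2=1, x3=1, x4=0): M1=1, M2=0, M3=1, M4=1, M5=1, M6=0, giving Y=0. Observed 1.
Test 1: faults giving observed 1 are {M6 stuck-at-1, M6 inverted output}.
Test 2 (x1=1, x2=0, x3=1, x4=0): fault-free M1=1, M2=1, M3=0, M4=1, M5=0, M6=1 → 1; observed 1. Eliminates M6 inverted output.
Only M6 stuck-at-1 is consistent with every test.

M6 stuck-at-1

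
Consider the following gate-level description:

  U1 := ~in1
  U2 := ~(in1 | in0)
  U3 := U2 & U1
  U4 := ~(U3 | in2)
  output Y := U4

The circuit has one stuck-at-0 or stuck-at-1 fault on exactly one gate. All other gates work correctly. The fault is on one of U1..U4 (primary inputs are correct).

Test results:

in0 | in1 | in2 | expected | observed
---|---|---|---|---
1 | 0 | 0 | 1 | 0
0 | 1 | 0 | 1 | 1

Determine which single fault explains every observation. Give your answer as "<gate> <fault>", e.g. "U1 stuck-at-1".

U2 stuck-at-1

Fault-free values for test 1 (in0=1, in1=0, in2=0): U1=1, U2=0, U3=0, U4=1, giving Y=1. Observed 0.
Test 1: faults giving observed 0 are {U2 stuck-at-1, U3 stuck-at-1, U4 stuck-at-0}.
Test 2 (in0=0, in1=1, in2=0): fault-free U1=0, U2=0, U3=0, U4=1 → 1; observed 1. Eliminates U3 stuck-at-1, U4 stuck-at-0.
Only U2 stuck-at-1 is consistent with every test.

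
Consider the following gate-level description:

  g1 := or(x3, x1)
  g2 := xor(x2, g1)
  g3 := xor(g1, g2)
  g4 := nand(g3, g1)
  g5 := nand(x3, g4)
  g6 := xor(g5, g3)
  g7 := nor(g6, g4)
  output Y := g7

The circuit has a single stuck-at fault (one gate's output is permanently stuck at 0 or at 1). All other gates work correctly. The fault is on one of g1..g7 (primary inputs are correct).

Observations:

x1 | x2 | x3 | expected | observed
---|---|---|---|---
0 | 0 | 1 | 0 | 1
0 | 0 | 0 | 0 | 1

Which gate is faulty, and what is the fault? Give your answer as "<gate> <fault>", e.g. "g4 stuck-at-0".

Fault-free values for test 1 (x1=0, x2=0, x3=1): g1=1, g2=1, g3=0, g4=1, g5=0, g6=0, g7=0, giving Y=0. Observed 1.
Test 1: faults giving observed 1 are {g2 stuck-at-0, g3 stuck-at-1, g7 stuck-at-1}.
Test 2 (x1=0, x2=0, x3=0): fault-free g1=0, g2=0, g3=0, g4=1, g5=1, g6=1, g7=0 → 0; observed 1. Eliminates g2 stuck-at-0, g3 stuck-at-1.
Only g7 stuck-at-1 is consistent with every test.

g7 stuck-at-1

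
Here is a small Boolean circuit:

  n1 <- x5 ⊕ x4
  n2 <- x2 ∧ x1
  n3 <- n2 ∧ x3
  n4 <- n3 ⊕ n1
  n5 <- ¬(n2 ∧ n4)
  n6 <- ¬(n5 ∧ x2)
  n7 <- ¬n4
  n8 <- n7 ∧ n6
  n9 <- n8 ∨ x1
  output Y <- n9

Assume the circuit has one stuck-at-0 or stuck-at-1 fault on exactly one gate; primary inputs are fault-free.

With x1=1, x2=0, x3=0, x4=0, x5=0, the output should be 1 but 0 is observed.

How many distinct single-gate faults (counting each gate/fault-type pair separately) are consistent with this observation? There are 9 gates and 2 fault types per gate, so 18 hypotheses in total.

Fault-free: n1=0, n2=0, n3=0, n4=0, n5=1, n6=1, n7=1, n8=1, n9=1 → 1. Observed 0.
  n1: none of the 2 fault types match ✗
  n2: none of the 2 fault types match ✗
  n3: none of the 2 fault types match ✗
  n4: none of the 2 fault types match ✗
  n5: none of the 2 fault types match ✗
  n6: none of the 2 fault types match ✗
  n7: none of the 2 fault types match ✗
  n8: none of the 2 fault types match ✗
  n9: stuck-at-0 ✓; others ✗
Consistent faults: {n9 stuck-at-0} — 1 in all.

1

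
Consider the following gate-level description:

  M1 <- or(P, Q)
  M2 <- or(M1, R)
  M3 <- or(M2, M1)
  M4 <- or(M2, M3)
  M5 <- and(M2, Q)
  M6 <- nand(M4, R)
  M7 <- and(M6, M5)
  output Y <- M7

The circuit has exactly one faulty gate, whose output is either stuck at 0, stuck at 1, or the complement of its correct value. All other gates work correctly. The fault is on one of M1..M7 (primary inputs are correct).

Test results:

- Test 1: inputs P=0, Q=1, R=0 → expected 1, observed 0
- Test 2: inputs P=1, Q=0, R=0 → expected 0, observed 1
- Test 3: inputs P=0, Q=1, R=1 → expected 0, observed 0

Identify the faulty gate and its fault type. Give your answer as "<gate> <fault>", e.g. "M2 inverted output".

M5 inverted output

Fault-free values for test 1 (P=0, Q=1, R=0): M1=1, M2=1, M3=1, M4=1, M5=1, M6=1, M7=1, giving Y=1. Observed 0.
Test 1: faults giving observed 0 are {M1 stuck-at-0, M1 inverted output, M2 stuck-at-0, M2 inverted output, M5 stuck-at-0, M5 inverted output, M6 stuck-at-0, M6 inverted output, M7 stuck-at-0, M7 inverted output}.
Test 2 (P=1, Q=0, R=0): fault-free M1=1, M2=1, M3=1, M4=1, M5=0, M6=1, M7=0 → 0; observed 1. Eliminates M1 stuck-at-0, M1 inverted output, M2 stuck-at-0, M2 inverted output, M5 stuck-at-0, M6 stuck-at-0, M6 inverted output, M7 stuck-at-0.
Test 3 (P=0, Q=1, R=1): fault-free M1=1, M2=1, M3=1, M4=1, M5=1, M6=0, M7=0 → 0; observed 0. Eliminates M7 inverted output.
Only M5 inverted output is consistent with every test.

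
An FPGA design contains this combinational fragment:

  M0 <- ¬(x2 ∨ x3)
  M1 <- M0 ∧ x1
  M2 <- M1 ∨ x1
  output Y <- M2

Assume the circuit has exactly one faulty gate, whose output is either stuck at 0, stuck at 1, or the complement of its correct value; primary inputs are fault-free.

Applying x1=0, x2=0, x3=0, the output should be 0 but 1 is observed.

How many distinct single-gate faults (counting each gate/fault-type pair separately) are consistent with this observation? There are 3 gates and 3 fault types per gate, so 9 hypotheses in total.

4

Fault-free: M0=1, M1=0, M2=0 → 0. Observed 1.
  M0 stuck-at-0: output 0 ✗
  M0 stuck-at-1: output 0 ✗
  M0 inverted output: output 0 ✗
  M1 stuck-at-0: output 0 ✗
  M1 stuck-at-1: output 1 ✓
  M1 inverted output: output 1 ✓
  M2 stuck-at-0: output 0 ✗
  M2 stuck-at-1: output 1 ✓
  M2 inverted output: output 1 ✓
Consistent faults: {M1 stuck-at-1, M1 inverted output, M2 stuck-at-1, M2 inverted output} — 4 in all.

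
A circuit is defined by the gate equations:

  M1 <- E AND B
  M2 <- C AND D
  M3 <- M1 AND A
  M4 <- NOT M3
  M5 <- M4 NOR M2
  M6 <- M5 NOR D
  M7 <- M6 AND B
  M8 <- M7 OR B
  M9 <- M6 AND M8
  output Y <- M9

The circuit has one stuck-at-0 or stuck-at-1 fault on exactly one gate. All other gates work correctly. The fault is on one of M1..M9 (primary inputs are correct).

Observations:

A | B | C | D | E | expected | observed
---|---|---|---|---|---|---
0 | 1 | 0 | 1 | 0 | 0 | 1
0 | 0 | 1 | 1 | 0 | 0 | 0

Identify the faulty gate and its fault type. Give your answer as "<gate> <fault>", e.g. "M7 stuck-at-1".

Fault-free values for test 1 (A=0, B=1, C=0, D=1, E=0): M1=0, M2=0, M3=0, M4=1, M5=0, M6=0, M7=0, M8=1, M9=0, giving Y=0. Observed 1.
Test 1: faults giving observed 1 are {M6 stuck-at-1, M9 stuck-at-1}.
Test 2 (A=0, B=0, C=1, D=1, E=0): fault-free M1=0, M2=1, M3=0, M4=1, M5=0, M6=0, M7=0, M8=0, M9=0 → 0; observed 0. Eliminates M9 stuck-at-1.
Only M6 stuck-at-1 is consistent with every test.

M6 stuck-at-1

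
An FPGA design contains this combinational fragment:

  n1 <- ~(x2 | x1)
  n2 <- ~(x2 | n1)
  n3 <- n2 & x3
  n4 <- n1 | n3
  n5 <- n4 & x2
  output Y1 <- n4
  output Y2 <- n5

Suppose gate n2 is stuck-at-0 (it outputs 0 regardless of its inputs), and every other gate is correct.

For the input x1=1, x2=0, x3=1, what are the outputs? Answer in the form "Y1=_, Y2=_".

Y1=0, Y2=0

Propagate with n2 forced: n1=0, n2=0 [stuck-at-0], n3=0, n4=0, n5=0.
So the outputs are Y1=0, Y2=0. (Without the fault they would be Y1=1, Y2=0.)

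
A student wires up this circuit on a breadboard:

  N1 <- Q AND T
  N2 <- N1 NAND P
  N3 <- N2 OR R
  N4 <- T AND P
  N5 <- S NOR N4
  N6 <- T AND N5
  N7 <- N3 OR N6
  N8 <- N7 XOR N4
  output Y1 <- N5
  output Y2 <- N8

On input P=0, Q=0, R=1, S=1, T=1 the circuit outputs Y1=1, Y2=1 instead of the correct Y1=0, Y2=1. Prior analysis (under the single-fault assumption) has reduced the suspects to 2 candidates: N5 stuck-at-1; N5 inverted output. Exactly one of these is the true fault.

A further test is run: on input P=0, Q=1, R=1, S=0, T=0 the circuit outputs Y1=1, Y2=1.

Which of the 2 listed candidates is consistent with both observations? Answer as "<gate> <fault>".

Evaluate each candidate on input P=0, Q=1, R=1, S=0, T=0:
  N5 stuck-at-1: N1=0, N2=1, N3=1, N4=0, N5=1 [stuck-at-1], N6=0, N7=1, N8=1 → Y1=1, Y2=1 — matches
  N5 inverted output: N1=0, N2=1, N3=1, N4=0, N5=0 [inverted output], N6=0, N7=1, N8=1 → Y1=0, Y2=1 — eliminated
Only N5 stuck-at-1 reproduces the observed Y1=1, Y2=1.

N5 stuck-at-1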